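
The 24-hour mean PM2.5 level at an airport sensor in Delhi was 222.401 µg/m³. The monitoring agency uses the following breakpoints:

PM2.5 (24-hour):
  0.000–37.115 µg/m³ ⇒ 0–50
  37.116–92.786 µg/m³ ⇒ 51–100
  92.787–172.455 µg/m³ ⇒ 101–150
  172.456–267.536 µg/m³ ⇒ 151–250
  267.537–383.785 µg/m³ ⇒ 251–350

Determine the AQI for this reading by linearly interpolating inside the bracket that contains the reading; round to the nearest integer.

PM2.5: row 172.456–267.536 (AQI 151–250). (250−151)·(222.401−172.456)/(267.536−172.456) + 151 = 99·49.945/95.080 + 151 ≈ 203.00 → 203.

203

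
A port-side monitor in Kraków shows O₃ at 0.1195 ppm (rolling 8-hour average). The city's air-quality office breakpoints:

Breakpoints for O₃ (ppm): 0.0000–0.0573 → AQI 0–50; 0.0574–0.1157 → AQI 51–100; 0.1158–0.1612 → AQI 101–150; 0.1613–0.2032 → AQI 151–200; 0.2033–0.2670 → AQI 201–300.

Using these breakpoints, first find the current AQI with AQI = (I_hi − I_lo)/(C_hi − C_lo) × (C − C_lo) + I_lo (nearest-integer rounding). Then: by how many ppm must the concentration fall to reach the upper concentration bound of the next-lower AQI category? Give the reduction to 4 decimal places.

0.0038

O₃ 0.1195: bracket 0.1158–0.1612 → index 101–150; slope 49/0.0454, offset 0.0037.
AQI = 101 + 49/0.0454·0.0037 ≈ 104.99 ⇒ 105.
Current AQI 105 is in the Unhealthy for Sensitive Groups range (101–150). The next-lower category tops out at AQI 100, whose upper concentration bound is 0.1157 ppm.
Reduction needed = 0.1195 − 0.1157 = 0.0038 ppm.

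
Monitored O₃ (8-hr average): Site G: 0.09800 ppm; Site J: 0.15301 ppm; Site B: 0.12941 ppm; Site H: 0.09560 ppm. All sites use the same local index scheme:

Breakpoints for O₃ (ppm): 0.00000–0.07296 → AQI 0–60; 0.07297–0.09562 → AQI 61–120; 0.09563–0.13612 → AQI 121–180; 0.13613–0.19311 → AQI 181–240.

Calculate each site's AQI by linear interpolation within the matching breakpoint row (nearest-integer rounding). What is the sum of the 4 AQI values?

612

Site G: row 0.09563–0.13612 (AQI 121–180). (180−121)·(0.09800−0.09563)/(0.13612−0.09563) + 121 = 59·0.00237/0.04049 + 121 ≈ 124.45 → 124.
Site J: 0.15301 ∈ [0.13613, 0.19311] ↔ index [181, 240].
181 + (0.15301−0.13613)·(240−181)/(0.19311−0.13613) = 181 + 0.01688·59/0.05698 ≈ 198.48, so AQI = 198.
Site B: row 0.09563–0.13612 (AQI 121–180). (180−121)·(0.12941−0.09563)/(0.13612−0.09563) + 121 = 59·0.03378/0.04049 + 121 ≈ 170.22 → 170.
Site H: 0.09560 lies in 0.07297–0.09562, so I_lo=61, I_hi=120, C_lo=0.07297, C_hi=0.09562.
(120−61)/(0.09562−0.07297) × (0.09560−0.07297) + 61 = 59/0.02265 × 0.02263 + 61 ≈ 119.95 → 120.
AQIs: Site G=124, Site J=198, Site B=170, Site H=120. Sum = 124 + 198 + 170 + 120 = 612.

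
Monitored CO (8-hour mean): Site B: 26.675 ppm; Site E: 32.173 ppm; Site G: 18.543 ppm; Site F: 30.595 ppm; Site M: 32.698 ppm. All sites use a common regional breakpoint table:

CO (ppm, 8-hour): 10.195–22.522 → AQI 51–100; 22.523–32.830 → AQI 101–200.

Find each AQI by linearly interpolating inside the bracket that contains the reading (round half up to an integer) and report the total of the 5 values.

797

Site B 26.675: bracket 22.523–32.830 → index 101–200; slope 99/10.307, offset 4.152.
AQI = 101 + 99/10.307·4.152 ≈ 140.88 ⇒ 141.
Site E: 32.173 lies in 22.523–32.830, so I_lo=101, I_hi=200, C_lo=22.523, C_hi=32.830.
(200−101)/(32.830−22.523) × (32.173−22.523) + 101 = 99/10.307 × 9.650 + 101 ≈ 193.69 → 194.
Site G: 18.543 ∈ [10.195, 22.522] ↔ index [51, 100].
51 + (18.543−10.195)·(100−51)/(22.522−10.195) = 51 + 8.348·49/12.327 ≈ 84.18, so AQI = 84.
Site F 30.595: bracket 22.523–32.830 → index 101–200; slope 99/10.307, offset 8.072.
AQI = 101 + 99/10.307·8.072 ≈ 178.53 ⇒ 179.
Site M: 32.698 ∈ [22.523, 32.830] ↔ index [101, 200].
101 + (32.698−22.523)·(200−101)/(32.830−22.523) = 101 + 10.175·99/10.307 ≈ 198.73, so AQI = 199.
AQIs: Site B=141, Site E=194, Site G=84, Site F=179, Site M=199. Sum = 141 + 194 + 84 + 179 + 199 = 797.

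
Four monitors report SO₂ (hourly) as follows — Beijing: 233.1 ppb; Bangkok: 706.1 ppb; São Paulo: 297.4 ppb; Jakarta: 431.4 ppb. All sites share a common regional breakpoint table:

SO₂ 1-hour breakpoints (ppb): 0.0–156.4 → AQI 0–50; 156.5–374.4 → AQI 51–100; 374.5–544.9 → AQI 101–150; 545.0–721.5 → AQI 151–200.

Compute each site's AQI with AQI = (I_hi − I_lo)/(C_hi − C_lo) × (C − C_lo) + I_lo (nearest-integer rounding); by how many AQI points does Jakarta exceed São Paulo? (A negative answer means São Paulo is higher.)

34

Beijing 233.1: bracket 156.5–374.4 → index 51–100; slope 49/217.9, offset 76.6.
AQI = 51 + 49/217.9·76.6 ≈ 68.23 ⇒ 68.
Bangkok: 706.1 lies in 545.0–721.5, so I_lo=151, I_hi=200, C_lo=545.0, C_hi=721.5.
(200−151)/(721.5−545.0) × (706.1−545.0) + 151 = 49/176.5 × 161.1 + 151 ≈ 195.72 → 196.
São Paulo: 297.4 lies in 156.5–374.4, so I_lo=51, I_hi=100, C_lo=156.5, C_hi=374.4.
(100−51)/(374.4−156.5) × (297.4−156.5) + 51 = 49/217.9 × 140.9 + 51 ≈ 82.68 → 83.
Jakarta: 431.4 lies in 374.5–544.9, so I_lo=101, I_hi=150, C_lo=374.5, C_hi=544.9.
(150−101)/(544.9−374.5) × (431.4−374.5) + 101 = 49/170.4 × 56.9 + 101 ≈ 117.36 → 117.
AQIs: Beijing=68, Bangkok=196, São Paulo=83, Jakarta=117. Jakarta (117) − São Paulo (83) = 34.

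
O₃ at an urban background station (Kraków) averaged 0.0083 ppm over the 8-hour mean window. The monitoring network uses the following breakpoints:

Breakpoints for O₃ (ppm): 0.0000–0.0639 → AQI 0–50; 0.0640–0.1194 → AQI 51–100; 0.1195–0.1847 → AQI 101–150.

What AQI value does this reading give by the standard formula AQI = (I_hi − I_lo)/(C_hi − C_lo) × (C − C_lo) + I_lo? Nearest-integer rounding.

O₃ 0.0083: bracket 0.0000–0.0639 → index 0–50; slope 50/0.0639, offset 0.0083.
AQI = 0 + 50/0.0639·0.0083 ≈ 6.49 ⇒ 6.
AQI 6 falls in the Good category.

6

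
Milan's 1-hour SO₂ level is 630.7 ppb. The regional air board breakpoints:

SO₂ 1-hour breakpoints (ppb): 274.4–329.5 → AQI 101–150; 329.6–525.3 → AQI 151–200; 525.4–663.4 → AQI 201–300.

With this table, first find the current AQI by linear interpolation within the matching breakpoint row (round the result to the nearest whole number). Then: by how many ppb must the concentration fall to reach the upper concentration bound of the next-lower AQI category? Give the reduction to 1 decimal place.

SO₂: row 525.4–663.4 (AQI 201–300). (300−201)·(630.7−525.4)/(663.4−525.4) + 201 = 99·105.3/138.0 + 201 ≈ 276.54 → 277.
Current AQI 277 is in the Very Unhealthy range (201–300). The next-lower category tops out at AQI 200, whose upper concentration bound is 525.3 ppb.
Reduction needed = 630.7 − 525.3 = 105.4 ppb.

105.4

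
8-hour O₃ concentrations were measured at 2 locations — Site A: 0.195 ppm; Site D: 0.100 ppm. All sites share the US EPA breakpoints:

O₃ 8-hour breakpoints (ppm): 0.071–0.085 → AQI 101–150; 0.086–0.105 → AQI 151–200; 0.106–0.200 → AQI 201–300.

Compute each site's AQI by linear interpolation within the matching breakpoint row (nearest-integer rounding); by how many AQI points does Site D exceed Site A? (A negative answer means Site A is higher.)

Site A: 0.195 lies in 0.106–0.200, so I_lo=201, I_hi=300, C_lo=0.106, C_hi=0.200.
(300−201)/(0.200−0.106) × (0.195−0.106) + 201 = 99/0.094 × 0.089 + 201 ≈ 294.73 → 295.
Site D: row 0.086–0.105 (AQI 151–200). (200−151)·(0.100−0.086)/(0.105−0.086) + 151 = 49·0.014/0.019 + 151 ≈ 187.11 → 187.
AQIs: Site A=295, Site D=187. Site D (187) − Site A (295) = -108.

-108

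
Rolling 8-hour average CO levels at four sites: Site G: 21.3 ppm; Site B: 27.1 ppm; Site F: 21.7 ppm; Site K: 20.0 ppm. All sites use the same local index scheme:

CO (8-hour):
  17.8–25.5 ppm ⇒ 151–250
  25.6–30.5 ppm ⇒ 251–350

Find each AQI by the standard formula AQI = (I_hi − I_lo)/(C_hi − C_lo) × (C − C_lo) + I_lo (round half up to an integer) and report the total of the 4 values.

857

Site G 21.3: bracket 17.8–25.5 → index 151–250; slope 99/7.7, offset 3.5.
AQI = 151 + 99/7.7·3.5 ≈ 196.00 ⇒ 196.
Site B: 27.1 lies in 25.6–30.5, so I_lo=251, I_hi=350, C_lo=25.6, C_hi=30.5.
(350−251)/(30.5−25.6) × (27.1−25.6) + 251 = 99/4.9 × 1.5 + 251 ≈ 281.31 → 281.
Site F: 21.7 ∈ [17.8, 25.5] ↔ index [151, 250].
151 + (21.7−17.8)·(250−151)/(25.5−17.8) = 151 + 3.9·99/7.7 ≈ 201.14, so AQI = 201.
Site K 20.0: bracket 17.8–25.5 → index 151–250; slope 99/7.7, offset 2.2.
AQI = 151 + 99/7.7·2.2 ≈ 179.29 ⇒ 179.
AQIs: Site G=196, Site B=281, Site F=201, Site K=179. Sum = 196 + 281 + 201 + 179 = 857.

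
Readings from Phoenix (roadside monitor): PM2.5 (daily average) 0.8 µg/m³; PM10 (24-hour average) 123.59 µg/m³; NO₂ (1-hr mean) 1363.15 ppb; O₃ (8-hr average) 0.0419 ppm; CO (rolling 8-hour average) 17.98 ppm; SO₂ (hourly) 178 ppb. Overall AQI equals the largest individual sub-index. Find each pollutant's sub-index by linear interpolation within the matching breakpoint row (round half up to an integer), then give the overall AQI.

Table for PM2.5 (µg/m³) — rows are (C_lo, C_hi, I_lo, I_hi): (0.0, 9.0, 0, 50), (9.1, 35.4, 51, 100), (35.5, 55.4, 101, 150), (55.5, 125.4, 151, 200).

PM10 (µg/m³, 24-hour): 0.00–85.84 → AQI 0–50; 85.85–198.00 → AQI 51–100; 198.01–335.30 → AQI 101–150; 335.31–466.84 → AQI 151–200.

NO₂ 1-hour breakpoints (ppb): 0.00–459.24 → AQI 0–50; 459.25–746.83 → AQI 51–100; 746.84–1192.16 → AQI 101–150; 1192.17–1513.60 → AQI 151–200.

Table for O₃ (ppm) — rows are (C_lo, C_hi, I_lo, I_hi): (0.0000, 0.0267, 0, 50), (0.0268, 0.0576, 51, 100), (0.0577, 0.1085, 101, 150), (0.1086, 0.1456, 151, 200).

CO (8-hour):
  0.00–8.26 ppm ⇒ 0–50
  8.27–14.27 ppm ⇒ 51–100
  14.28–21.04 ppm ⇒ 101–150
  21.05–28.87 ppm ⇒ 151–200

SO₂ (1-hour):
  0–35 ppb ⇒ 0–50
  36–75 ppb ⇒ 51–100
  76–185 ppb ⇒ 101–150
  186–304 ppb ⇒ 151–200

PM2.5: 0.8 lies in 0.0–9.0, so I_lo=0, I_hi=50, C_lo=0.0, C_hi=9.0.
(50−0)/(9.0−0.0) × (0.8−0.0) + 0 = 50/9.0 × 0.8 + 0 ≈ 4.44 → 4.
PM10: 123.59 lies in 85.85–198.00, so I_lo=51, I_hi=100, C_lo=85.85, C_hi=198.00.
(100−51)/(198.00−85.85) × (123.59−85.85) + 51 = 49/112.15 × 37.74 + 51 ≈ 67.49 → 67.
NO₂: 1363.15 ∈ [1192.17, 1513.60] ↔ index [151, 200].
151 + (1363.15−1192.17)·(200−151)/(1513.60−1192.17) = 151 + 170.98·49/321.43 ≈ 177.06, so AQI = 177.
O₃: 0.0419 ∈ [0.0268, 0.0576] ↔ index [51, 100].
51 + (0.0419−0.0268)·(100−51)/(0.0576−0.0268) = 51 + 0.0151·49/0.0308 ≈ 75.02, so AQI = 75.
CO: 17.98 lies in 14.28–21.04, so I_lo=101, I_hi=150, C_lo=14.28, C_hi=21.04.
(150−101)/(21.04−14.28) × (17.98−14.28) + 101 = 49/6.76 × 3.70 + 101 ≈ 127.82 → 128.
SO₂: 178 lies in 76–185, so I_lo=101, I_hi=150, C_lo=76, C_hi=185.
(150−101)/(185−76) × (178−76) + 101 = 49/109 × 102 + 101 ≈ 146.85 → 147.
Sub-indices: PM2.5→4, PM10→67, NO₂→177, O₃→75, CO→128, SO₂→147. Overall AQI = max = 177; dominant pollutant is NO₂.
AQI 177: Unhealthy.

177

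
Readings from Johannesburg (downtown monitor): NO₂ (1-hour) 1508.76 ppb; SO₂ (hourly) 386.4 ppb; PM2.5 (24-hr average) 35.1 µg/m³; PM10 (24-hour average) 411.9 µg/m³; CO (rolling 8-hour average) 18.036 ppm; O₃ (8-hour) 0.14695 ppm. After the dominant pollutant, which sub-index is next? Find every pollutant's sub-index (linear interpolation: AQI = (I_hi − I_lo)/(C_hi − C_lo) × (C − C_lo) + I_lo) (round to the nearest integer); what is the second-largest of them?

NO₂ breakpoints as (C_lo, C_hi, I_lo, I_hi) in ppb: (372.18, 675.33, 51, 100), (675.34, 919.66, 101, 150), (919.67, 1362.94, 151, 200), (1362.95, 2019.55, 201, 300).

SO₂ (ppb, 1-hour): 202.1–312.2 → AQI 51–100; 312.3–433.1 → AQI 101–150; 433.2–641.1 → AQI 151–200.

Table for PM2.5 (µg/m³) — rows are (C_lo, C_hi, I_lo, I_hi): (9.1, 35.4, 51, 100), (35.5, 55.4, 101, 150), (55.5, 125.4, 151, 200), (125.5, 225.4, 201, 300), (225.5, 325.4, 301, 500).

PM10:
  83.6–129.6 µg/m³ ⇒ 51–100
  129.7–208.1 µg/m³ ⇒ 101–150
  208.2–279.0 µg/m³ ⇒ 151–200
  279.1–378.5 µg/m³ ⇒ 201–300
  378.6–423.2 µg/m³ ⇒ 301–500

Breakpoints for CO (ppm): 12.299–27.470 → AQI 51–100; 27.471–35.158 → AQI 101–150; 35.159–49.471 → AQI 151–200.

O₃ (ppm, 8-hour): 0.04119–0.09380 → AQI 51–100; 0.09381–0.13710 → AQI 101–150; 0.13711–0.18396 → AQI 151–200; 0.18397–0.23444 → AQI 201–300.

NO₂: 1508.76 ∈ [1362.95, 2019.55] ↔ index [201, 300].
201 + (1508.76−1362.95)·(300−201)/(2019.55−1362.95) = 201 + 145.81·99/656.60 ≈ 222.98, so AQI = 223.
SO₂ 386.4: bracket 312.3–433.1 → index 101–150; slope 49/120.8, offset 74.1.
AQI = 101 + 49/120.8·74.1 ≈ 131.06 ⇒ 131.
PM2.5: 35.1 ∈ [9.1, 35.4] ↔ index [51, 100].
51 + (35.1−9.1)·(100−51)/(35.4−9.1) = 51 + 26.0·49/26.3 ≈ 99.44, so AQI = 99.
PM10: 411.9 ∈ [378.6, 423.2] ↔ index [301, 500].
301 + (411.9−378.6)·(500−301)/(423.2−378.6) = 301 + 33.3·199/44.6 ≈ 449.58, so AQI = 450.
CO: row 12.299–27.470 (AQI 51–100). (100−51)·(18.036−12.299)/(27.470−12.299) + 51 = 49·5.737/15.171 + 51 ≈ 69.53 → 70.
O₃: 0.14695 lies in 0.13711–0.18396, so I_lo=151, I_hi=200, C_lo=0.13711, C_hi=0.18396.
(200−151)/(0.18396−0.13711) × (0.14695−0.13711) + 151 = 49/0.04685 × 0.00984 + 151 ≈ 161.29 → 161.
Sub-indices: NO₂→223, SO₂→131, PM2.5→99, PM10→450, CO→70, O₃→161. Ranked high→low: 450, 223, 161, 131, 99, 70. Second-highest sub-index = 223.

223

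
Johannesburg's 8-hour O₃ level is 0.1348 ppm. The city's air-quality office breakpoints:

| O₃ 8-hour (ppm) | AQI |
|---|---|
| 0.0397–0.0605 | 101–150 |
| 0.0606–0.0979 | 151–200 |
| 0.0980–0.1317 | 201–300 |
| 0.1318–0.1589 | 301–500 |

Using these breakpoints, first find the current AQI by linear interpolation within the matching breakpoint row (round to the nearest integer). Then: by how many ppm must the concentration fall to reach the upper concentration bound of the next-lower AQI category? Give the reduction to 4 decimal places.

O₃: 0.1348 lies in 0.1318–0.1589, so I_lo=301, I_hi=500, C_lo=0.1318, C_hi=0.1589.
(500−301)/(0.1589−0.1318) × (0.1348−0.1318) + 301 = 199/0.0271 × 0.0030 + 301 ≈ 323.03 → 323.
Current AQI 323 is in the Hazardous range (301–500). The next-lower category tops out at AQI 300, whose upper concentration bound is 0.1317 ppm.
Reduction needed = 0.1348 − 0.1317 = 0.0031 ppm.

0.0031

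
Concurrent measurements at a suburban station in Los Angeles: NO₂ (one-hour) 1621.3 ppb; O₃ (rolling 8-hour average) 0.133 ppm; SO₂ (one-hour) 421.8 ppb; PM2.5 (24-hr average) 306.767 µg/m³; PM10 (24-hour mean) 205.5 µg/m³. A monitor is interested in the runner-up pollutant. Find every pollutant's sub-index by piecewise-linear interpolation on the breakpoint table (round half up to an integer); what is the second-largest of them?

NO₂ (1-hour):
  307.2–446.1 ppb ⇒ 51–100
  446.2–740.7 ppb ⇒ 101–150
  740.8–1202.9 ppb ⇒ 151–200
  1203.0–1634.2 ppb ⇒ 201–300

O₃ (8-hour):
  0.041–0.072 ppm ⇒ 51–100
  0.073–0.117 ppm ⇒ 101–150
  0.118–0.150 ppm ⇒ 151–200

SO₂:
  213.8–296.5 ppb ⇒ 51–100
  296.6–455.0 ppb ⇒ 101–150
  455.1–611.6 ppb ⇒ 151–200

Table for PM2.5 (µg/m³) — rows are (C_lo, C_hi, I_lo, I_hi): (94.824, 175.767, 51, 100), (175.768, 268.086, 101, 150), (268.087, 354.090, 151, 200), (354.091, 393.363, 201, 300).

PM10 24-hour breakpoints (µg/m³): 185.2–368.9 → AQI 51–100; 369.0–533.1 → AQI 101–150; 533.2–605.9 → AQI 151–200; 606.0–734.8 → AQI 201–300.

NO₂: 1621.3 ∈ [1203.0, 1634.2] ↔ index [201, 300].
201 + (1621.3−1203.0)·(300−201)/(1634.2−1203.0) = 201 + 418.3·99/431.2 ≈ 297.04, so AQI = 297.
O₃: row 0.118–0.150 (AQI 151–200). (200−151)·(0.133−0.118)/(0.150−0.118) + 151 = 49·0.015/0.032 + 151 ≈ 173.97 → 174.
SO₂: 421.8 ∈ [296.6, 455.0] ↔ index [101, 150].
101 + (421.8−296.6)·(150−101)/(455.0−296.6) = 101 + 125.2·49/158.4 ≈ 139.73, so AQI = 140.
PM2.5: 306.767 lies in 268.087–354.090, so I_lo=151, I_hi=200, C_lo=268.087, C_hi=354.090.
(200−151)/(354.090−268.087) × (306.767−268.087) + 151 = 49/86.003 × 38.680 + 151 ≈ 173.04 → 173.
PM10: 205.5 lies in 185.2–368.9, so I_lo=51, I_hi=100, C_lo=185.2, C_hi=368.9.
(100−51)/(368.9−185.2) × (205.5−185.2) + 51 = 49/183.7 × 20.3 + 51 ≈ 56.41 → 56.
Sub-indices: NO₂→297, O₃→174, SO₂→140, PM2.5→173, PM10→56. Ranked high→low: 297, 174, 173, 140, 56. Second-highest sub-index = 174.

174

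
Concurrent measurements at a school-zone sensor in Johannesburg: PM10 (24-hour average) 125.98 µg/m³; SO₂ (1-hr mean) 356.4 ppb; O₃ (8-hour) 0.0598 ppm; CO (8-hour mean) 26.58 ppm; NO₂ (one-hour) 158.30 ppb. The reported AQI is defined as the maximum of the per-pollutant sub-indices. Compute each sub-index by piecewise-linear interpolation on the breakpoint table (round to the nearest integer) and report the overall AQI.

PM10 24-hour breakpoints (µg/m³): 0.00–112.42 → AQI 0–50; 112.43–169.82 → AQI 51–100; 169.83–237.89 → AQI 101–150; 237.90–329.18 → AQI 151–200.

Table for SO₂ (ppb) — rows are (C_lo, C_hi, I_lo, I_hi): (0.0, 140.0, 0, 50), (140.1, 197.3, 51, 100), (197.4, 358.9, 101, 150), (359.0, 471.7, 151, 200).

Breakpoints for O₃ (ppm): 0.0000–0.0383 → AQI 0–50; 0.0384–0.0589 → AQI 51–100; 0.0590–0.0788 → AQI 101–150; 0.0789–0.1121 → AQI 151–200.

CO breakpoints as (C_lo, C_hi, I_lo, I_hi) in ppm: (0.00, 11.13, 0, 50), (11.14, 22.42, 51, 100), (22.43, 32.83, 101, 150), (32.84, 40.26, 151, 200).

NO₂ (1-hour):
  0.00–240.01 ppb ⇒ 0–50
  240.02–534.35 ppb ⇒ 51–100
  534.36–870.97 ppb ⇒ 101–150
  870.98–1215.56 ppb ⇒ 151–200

PM10: row 112.43–169.82 (AQI 51–100). (100−51)·(125.98−112.43)/(169.82−112.43) + 51 = 49·13.55/57.39 + 51 ≈ 62.57 → 63.
SO₂: row 197.4–358.9 (AQI 101–150). (150−101)·(356.4−197.4)/(358.9−197.4) + 101 = 49·159.0/161.5 + 101 ≈ 149.24 → 149.
O₃: row 0.0590–0.0788 (AQI 101–150). (150−101)·(0.0598−0.0590)/(0.0788−0.0590) + 101 = 49·0.0008/0.0198 + 101 ≈ 102.98 → 103.
CO: 26.58 lies in 22.43–32.83, so I_lo=101, I_hi=150, C_lo=22.43, C_hi=32.83.
(150−101)/(32.83−22.43) × (26.58−22.43) + 101 = 49/10.40 × 4.15 + 101 ≈ 120.55 → 121.
NO₂: row 0.00–240.01 (AQI 0–50). (50−0)·(158.30−0.00)/(240.01−0.00) + 0 = 50·158.30/240.01 + 0 ≈ 32.98 → 33.
Sub-indices: PM10→63, SO₂→149, O₃→103, CO→121, NO₂→33. Overall AQI = max = 149; dominant pollutant is SO₂.

149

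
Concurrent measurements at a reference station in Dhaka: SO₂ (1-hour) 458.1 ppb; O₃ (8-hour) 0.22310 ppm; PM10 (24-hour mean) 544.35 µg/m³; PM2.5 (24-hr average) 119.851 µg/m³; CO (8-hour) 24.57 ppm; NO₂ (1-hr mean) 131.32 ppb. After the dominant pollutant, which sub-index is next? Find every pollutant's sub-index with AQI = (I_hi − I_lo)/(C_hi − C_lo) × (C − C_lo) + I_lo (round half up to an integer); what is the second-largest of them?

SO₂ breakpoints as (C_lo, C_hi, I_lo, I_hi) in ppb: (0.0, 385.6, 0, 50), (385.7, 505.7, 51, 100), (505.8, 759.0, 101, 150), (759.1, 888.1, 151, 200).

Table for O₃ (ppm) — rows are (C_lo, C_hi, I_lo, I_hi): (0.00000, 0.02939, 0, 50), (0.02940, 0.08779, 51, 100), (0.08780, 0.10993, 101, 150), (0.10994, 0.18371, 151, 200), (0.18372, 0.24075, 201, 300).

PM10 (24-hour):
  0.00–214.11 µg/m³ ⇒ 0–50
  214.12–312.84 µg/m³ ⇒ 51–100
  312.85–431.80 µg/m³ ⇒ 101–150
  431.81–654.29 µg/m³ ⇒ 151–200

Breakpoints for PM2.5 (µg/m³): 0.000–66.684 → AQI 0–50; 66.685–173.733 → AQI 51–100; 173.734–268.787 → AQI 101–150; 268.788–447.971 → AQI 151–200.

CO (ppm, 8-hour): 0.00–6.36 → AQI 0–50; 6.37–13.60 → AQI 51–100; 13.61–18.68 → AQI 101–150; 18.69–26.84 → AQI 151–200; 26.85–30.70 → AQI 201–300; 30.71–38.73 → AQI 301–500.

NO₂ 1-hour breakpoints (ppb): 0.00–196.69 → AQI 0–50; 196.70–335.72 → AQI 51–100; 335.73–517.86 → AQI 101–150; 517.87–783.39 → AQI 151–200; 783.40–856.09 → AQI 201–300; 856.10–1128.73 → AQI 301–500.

186

SO₂: 458.1 ∈ [385.7, 505.7] ↔ index [51, 100].
51 + (458.1−385.7)·(100−51)/(505.7−385.7) = 51 + 72.4·49/120.0 ≈ 80.56, so AQI = 81.
O₃ 0.22310: bracket 0.18372–0.24075 → index 201–300; slope 99/0.05703, offset 0.03938.
AQI = 201 + 99/0.05703·0.03938 ≈ 269.36 ⇒ 269.
PM10: row 431.81–654.29 (AQI 151–200). (200−151)·(544.35−431.81)/(654.29−431.81) + 151 = 49·112.54/222.48 + 151 ≈ 175.79 → 176.
PM2.5: 119.851 lies in 66.685–173.733, so I_lo=51, I_hi=100, C_lo=66.685, C_hi=173.733.
(100−51)/(173.733−66.685) × (119.851−66.685) + 51 = 49/107.048 × 53.166 + 51 ≈ 75.34 → 75.
CO: 24.57 ∈ [18.69, 26.84] ↔ index [151, 200].
151 + (24.57−18.69)·(200−151)/(26.84−18.69) = 151 + 5.88·49/8.15 ≈ 186.35, so AQI = 186.
NO₂: 131.32 ∈ [0.00, 196.69] ↔ index [0, 50].
0 + (131.32−0.00)·(50−0)/(196.69−0.00) = 0 + 131.32·50/196.69 ≈ 33.38, so AQI = 33.
Sub-indices: SO₂→81, O₃→269, PM10→176, PM2.5→75, CO→186, NO₂→33. Ranked high→low: 269, 186, 176, 81, 75, 33. Second-highest sub-index = 186.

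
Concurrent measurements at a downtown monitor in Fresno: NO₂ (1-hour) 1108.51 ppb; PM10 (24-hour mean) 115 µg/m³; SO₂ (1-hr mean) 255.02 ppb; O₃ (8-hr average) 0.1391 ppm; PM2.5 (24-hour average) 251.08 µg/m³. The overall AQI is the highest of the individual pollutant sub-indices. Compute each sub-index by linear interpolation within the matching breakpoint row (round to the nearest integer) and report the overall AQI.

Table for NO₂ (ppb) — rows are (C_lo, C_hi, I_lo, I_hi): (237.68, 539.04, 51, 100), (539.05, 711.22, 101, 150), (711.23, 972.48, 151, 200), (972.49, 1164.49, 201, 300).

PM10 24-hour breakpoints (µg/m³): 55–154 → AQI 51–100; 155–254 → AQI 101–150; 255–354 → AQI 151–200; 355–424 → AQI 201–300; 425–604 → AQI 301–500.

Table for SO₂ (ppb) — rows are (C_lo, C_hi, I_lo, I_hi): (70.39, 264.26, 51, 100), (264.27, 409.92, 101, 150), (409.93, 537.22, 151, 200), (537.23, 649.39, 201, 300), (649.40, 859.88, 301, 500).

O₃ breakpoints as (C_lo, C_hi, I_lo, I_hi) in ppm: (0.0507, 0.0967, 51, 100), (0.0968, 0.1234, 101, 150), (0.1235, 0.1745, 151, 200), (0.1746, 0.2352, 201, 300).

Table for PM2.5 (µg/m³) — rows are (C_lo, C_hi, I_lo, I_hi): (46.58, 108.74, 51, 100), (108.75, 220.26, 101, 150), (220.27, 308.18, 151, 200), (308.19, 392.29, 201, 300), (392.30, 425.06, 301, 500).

NO₂: 1108.51 lies in 972.49–1164.49, so I_lo=201, I_hi=300, C_lo=972.49, C_hi=1164.49.
(300−201)/(1164.49−972.49) × (1108.51−972.49) + 201 = 99/192.00 × 136.02 + 201 ≈ 271.14 → 271.
PM10 115: bracket 55–154 → index 51–100; slope 49/99, offset 60.
AQI = 51 + 49/99·60 ≈ 80.70 ⇒ 81.
SO₂: row 70.39–264.26 (AQI 51–100). (100−51)·(255.02−70.39)/(264.26−70.39) + 51 = 49·184.63/193.87 + 51 ≈ 97.66 → 98.
O₃: 0.1391 ∈ [0.1235, 0.1745] ↔ index [151, 200].
151 + (0.1391−0.1235)·(200−151)/(0.1745−0.1235) = 151 + 0.0156·49/0.0510 ≈ 165.99, so AQI = 166.
PM2.5: 251.08 lies in 220.27–308.18, so I_lo=151, I_hi=200, C_lo=220.27, C_hi=308.18.
(200−151)/(308.18−220.27) × (251.08−220.27) + 151 = 49/87.91 × 30.81 + 151 ≈ 168.17 → 168.
Sub-indices: NO₂→271, PM10→81, SO₂→98, O₃→166, PM2.5→168. Overall AQI = max = 271; dominant pollutant is NO₂.

271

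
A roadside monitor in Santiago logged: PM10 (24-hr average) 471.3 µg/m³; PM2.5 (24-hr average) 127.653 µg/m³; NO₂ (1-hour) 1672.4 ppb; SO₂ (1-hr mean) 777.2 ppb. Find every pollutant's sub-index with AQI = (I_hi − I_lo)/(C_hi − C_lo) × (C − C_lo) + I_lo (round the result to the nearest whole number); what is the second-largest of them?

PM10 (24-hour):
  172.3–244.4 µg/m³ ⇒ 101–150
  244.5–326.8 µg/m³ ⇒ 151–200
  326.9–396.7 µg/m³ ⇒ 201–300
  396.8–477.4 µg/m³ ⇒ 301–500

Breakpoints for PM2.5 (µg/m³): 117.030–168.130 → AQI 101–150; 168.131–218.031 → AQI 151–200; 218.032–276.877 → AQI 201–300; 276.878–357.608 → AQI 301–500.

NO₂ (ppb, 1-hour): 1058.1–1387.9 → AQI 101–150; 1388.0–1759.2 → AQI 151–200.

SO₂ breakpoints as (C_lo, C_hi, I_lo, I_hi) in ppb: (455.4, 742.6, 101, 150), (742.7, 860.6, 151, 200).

189

PM10 471.3: bracket 396.8–477.4 → index 301–500; slope 199/80.6, offset 74.5.
AQI = 301 + 199/80.6·74.5 ≈ 484.94 ⇒ 485.
PM2.5: 127.653 lies in 117.030–168.130, so I_lo=101, I_hi=150, C_lo=117.030, C_hi=168.130.
(150−101)/(168.130−117.030) × (127.653−117.030) + 101 = 49/51.100 × 10.623 + 101 ≈ 111.19 → 111.
NO₂: 1672.4 lies in 1388.0–1759.2, so I_lo=151, I_hi=200, C_lo=1388.0, C_hi=1759.2.
(200−151)/(1759.2−1388.0) × (1672.4−1388.0) + 151 = 49/371.2 × 284.4 + 151 ≈ 188.54 → 189.
SO₂: row 742.7–860.6 (AQI 151–200). (200−151)·(777.2−742.7)/(860.6−742.7) + 151 = 49·34.5/117.9 + 151 ≈ 165.34 → 165.
Sub-indices: PM10→485, PM2.5→111, NO₂→189, SO₂→165. Ranked high→low: 485, 189, 165, 111. Second-highest sub-index = 189.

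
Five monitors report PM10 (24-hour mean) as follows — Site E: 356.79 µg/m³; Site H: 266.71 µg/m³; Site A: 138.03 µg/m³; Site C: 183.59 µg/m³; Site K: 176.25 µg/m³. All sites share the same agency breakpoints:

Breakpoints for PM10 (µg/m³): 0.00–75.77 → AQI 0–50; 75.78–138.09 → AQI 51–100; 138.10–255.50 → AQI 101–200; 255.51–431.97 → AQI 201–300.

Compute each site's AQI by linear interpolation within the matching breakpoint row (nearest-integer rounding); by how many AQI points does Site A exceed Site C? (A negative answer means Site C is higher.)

Site E 356.79: bracket 255.51–431.97 → index 201–300; slope 99/176.46, offset 101.28.
AQI = 201 + 99/176.46·101.28 ≈ 257.82 ⇒ 258.
Site H: 266.71 lies in 255.51–431.97, so I_lo=201, I_hi=300, C_lo=255.51, C_hi=431.97.
(300−201)/(431.97−255.51) × (266.71−255.51) + 201 = 99/176.46 × 11.20 + 201 ≈ 207.28 → 207.
Site A: 138.03 lies in 75.78–138.09, so I_lo=51, I_hi=100, C_lo=75.78, C_hi=138.09.
(100−51)/(138.09−75.78) × (138.03−75.78) + 51 = 49/62.31 × 62.25 + 51 ≈ 99.95 → 100.
Site C 183.59: bracket 138.10–255.50 → index 101–200; slope 99/117.40, offset 45.49.
AQI = 101 + 99/117.40·45.49 ≈ 139.36 ⇒ 139.
Site K 176.25: bracket 138.10–255.50 → index 101–200; slope 99/117.40, offset 38.15.
AQI = 101 + 99/117.40·38.15 ≈ 133.17 ⇒ 133.
AQIs: Site E=258, Site H=207, Site A=100, Site C=139, Site K=133. Site A (100) − Site C (139) = -39.

-39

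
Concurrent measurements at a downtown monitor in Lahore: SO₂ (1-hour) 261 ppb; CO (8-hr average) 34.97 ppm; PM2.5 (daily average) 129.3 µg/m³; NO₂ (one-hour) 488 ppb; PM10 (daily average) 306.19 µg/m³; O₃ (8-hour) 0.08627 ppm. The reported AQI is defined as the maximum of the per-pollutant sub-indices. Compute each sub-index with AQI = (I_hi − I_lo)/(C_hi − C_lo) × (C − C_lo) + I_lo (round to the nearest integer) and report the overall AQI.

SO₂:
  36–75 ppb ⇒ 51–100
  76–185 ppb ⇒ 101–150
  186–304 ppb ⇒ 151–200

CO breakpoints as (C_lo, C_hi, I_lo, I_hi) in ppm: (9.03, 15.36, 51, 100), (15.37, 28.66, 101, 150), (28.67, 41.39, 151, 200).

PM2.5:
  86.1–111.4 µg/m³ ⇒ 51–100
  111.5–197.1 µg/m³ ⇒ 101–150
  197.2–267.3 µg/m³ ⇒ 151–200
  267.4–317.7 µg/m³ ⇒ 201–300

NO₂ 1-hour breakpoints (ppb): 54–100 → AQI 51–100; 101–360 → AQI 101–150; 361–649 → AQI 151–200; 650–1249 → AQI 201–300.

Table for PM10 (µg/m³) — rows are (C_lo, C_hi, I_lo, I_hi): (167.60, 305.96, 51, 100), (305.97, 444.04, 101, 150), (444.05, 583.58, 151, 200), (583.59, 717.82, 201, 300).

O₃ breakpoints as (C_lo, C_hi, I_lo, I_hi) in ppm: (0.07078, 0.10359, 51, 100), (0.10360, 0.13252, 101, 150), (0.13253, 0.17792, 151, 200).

SO₂: 261 ∈ [186, 304] ↔ index [151, 200].
151 + (261−186)·(200−151)/(304−186) = 151 + 75·49/118 ≈ 182.14, so AQI = 182.
CO: row 28.67–41.39 (AQI 151–200). (200−151)·(34.97−28.67)/(41.39−28.67) + 151 = 49·6.30/12.72 + 151 ≈ 175.27 → 175.
PM2.5: row 111.5–197.1 (AQI 101–150). (150−101)·(129.3−111.5)/(197.1−111.5) + 101 = 49·17.8/85.6 + 101 ≈ 111.19 → 111.
NO₂ 488: bracket 361–649 → index 151–200; slope 49/288, offset 127.
AQI = 151 + 49/288·127 ≈ 172.61 ⇒ 173.
PM10: 306.19 lies in 305.97–444.04, so I_lo=101, I_hi=150, C_lo=305.97, C_hi=444.04.
(150−101)/(444.04−305.97) × (306.19−305.97) + 101 = 49/138.07 × 0.22 + 101 ≈ 101.08 → 101.
O₃: 0.08627 lies in 0.07078–0.10359, so I_lo=51, I_hi=100, C_lo=0.07078, C_hi=0.10359.
(100−51)/(0.10359−0.07078) × (0.08627−0.07078) + 51 = 49/0.03281 × 0.01549 + 51 ≈ 74.13 → 74.
Sub-indices: SO₂→182, CO→175, PM2.5→111, NO₂→173, PM10→101, O₃→74. Overall AQI = max = 182; dominant pollutant is SO₂.
AQI 182: Unhealthy.

182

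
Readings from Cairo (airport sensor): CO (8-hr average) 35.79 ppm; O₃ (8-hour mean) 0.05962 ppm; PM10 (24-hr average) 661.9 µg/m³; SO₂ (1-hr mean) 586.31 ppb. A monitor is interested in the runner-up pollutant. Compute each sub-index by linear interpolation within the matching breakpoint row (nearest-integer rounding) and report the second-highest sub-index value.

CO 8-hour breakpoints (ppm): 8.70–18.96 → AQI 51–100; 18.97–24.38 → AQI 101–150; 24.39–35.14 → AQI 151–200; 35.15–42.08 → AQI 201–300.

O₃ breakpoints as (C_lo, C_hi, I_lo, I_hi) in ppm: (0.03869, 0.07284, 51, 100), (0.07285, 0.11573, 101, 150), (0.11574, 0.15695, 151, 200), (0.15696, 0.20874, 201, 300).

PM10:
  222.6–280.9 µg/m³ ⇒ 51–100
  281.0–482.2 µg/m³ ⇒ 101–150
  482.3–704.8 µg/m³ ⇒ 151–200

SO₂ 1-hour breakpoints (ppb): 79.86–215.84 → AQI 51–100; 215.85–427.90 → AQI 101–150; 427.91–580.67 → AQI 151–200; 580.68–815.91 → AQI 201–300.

203

CO: 35.79 ∈ [35.15, 42.08] ↔ index [201, 300].
201 + (35.79−35.15)·(300−201)/(42.08−35.15) = 201 + 0.64·99/6.93 ≈ 210.14, so AQI = 210.
O₃: 0.05962 lies in 0.03869–0.07284, so I_lo=51, I_hi=100, C_lo=0.03869, C_hi=0.07284.
(100−51)/(0.07284−0.03869) × (0.05962−0.03869) + 51 = 49/0.03415 × 0.02093 + 51 ≈ 81.03 → 81.
PM10: 661.9 ∈ [482.3, 704.8] ↔ index [151, 200].
151 + (661.9−482.3)·(200−151)/(704.8−482.3) = 151 + 179.6·49/222.5 ≈ 190.55, so AQI = 191.
SO₂: 586.31 ∈ [580.68, 815.91] ↔ index [201, 300].
201 + (586.31−580.68)·(300−201)/(815.91−580.68) = 201 + 5.63·99/235.23 ≈ 203.37, so AQI = 203.
Sub-indices: CO→210, O₃→81, PM10→191, SO₂→203. Ranked high→low: 210, 203, 191, 81. Second-highest sub-index = 203.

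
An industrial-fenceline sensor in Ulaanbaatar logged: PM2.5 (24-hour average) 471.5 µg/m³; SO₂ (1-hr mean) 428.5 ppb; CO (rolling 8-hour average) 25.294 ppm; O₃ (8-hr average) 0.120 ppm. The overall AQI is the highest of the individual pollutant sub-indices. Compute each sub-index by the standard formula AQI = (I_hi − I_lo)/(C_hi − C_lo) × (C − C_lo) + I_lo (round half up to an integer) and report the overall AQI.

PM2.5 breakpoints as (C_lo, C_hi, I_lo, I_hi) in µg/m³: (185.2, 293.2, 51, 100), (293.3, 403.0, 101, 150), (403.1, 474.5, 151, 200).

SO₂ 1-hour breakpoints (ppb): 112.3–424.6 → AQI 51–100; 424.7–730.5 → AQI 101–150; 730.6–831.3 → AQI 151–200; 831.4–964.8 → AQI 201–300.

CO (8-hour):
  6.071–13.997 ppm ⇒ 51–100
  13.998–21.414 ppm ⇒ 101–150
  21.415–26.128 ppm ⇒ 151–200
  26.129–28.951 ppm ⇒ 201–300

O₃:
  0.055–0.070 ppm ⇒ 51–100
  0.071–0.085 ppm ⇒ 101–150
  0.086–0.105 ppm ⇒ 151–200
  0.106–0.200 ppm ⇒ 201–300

PM2.5 471.5: bracket 403.1–474.5 → index 151–200; slope 49/71.4, offset 68.4.
AQI = 151 + 49/71.4·68.4 ≈ 197.94 ⇒ 198.
SO₂: 428.5 ∈ [424.7, 730.5] ↔ index [101, 150].
101 + (428.5−424.7)·(150−101)/(730.5−424.7) = 101 + 3.8·49/305.8 ≈ 101.61, so AQI = 102.
CO: 25.294 lies in 21.415–26.128, so I_lo=151, I_hi=200, C_lo=21.415, C_hi=26.128.
(200−151)/(26.128−21.415) × (25.294−21.415) + 151 = 49/4.713 × 3.879 + 151 ≈ 191.33 → 191.
O₃: row 0.106–0.200 (AQI 201–300). (300−201)·(0.120−0.106)/(0.200−0.106) + 201 = 99·0.014/0.094 + 201 ≈ 215.74 → 216.
Sub-indices: PM2.5→198, SO₂→102, CO→191, O₃→216. Overall AQI = max = 216; dominant pollutant is O₃.

216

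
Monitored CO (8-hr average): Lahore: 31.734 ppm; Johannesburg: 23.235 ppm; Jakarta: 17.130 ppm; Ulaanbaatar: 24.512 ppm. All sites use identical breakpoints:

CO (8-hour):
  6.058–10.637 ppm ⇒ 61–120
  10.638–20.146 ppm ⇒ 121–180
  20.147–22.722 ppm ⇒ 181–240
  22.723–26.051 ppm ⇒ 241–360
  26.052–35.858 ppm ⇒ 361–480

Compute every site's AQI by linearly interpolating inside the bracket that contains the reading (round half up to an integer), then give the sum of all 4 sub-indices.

1155

Lahore: 31.734 ∈ [26.052, 35.858] ↔ index [361, 480].
361 + (31.734−26.052)·(480−361)/(35.858−26.052) = 361 + 5.682·119/9.806 ≈ 429.95, so AQI = 430.
Johannesburg: row 22.723–26.051 (AQI 241–360). (360−241)·(23.235−22.723)/(26.051−22.723) + 241 = 119·0.512/3.328 + 241 ≈ 259.31 → 259.
Jakarta: row 10.638–20.146 (AQI 121–180). (180−121)·(17.130−10.638)/(20.146−10.638) + 121 = 59·6.492/9.508 + 121 ≈ 161.28 → 161.
Ulaanbaatar: 24.512 ∈ [22.723, 26.051] ↔ index [241, 360].
241 + (24.512−22.723)·(360−241)/(26.051−22.723) = 241 + 1.789·119/3.328 ≈ 304.97, so AQI = 305.
AQIs: Lahore=430, Johannesburg=259, Jakarta=161, Ulaanbaatar=305. Sum = 430 + 259 + 161 + 305 = 1155.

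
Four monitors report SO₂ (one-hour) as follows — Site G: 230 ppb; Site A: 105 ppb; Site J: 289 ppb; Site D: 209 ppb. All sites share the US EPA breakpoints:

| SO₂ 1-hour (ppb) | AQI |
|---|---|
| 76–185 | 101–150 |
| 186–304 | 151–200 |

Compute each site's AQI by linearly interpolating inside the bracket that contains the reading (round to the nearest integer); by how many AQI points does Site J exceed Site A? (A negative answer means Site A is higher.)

80

Site G: row 186–304 (AQI 151–200). (200−151)·(230−186)/(304−186) + 151 = 49·44/118 + 151 ≈ 169.27 → 169.
Site A: 105 lies in 76–185, so I_lo=101, I_hi=150, C_lo=76, C_hi=185.
(150−101)/(185−76) × (105−76) + 101 = 49/109 × 29 + 101 ≈ 114.04 → 114.
Site J: 289 lies in 186–304, so I_lo=151, I_hi=200, C_lo=186, C_hi=304.
(200−151)/(304−186) × (289−186) + 151 = 49/118 × 103 + 151 ≈ 193.77 → 194.
Site D: row 186–304 (AQI 151–200). (200−151)·(209−186)/(304−186) + 151 = 49·23/118 + 151 ≈ 160.55 → 161.
AQIs: Site G=169, Site A=114, Site J=194, Site D=161. Site J (194) − Site A (114) = 80.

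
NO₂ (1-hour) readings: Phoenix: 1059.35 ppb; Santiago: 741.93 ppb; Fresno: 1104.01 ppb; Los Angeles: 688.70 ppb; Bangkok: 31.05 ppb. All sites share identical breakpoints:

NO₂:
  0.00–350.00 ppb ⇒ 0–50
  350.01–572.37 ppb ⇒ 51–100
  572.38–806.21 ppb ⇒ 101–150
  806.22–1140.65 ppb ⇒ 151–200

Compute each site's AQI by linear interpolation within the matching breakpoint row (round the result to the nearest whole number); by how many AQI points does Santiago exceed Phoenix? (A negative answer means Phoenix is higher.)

Phoenix: row 806.22–1140.65 (AQI 151–200). (200−151)·(1059.35−806.22)/(1140.65−806.22) + 151 = 49·253.13/334.43 + 151 ≈ 188.09 → 188.
Santiago 741.93: bracket 572.38–806.21 → index 101–150; slope 49/233.83, offset 169.55.
AQI = 101 + 49/233.83·169.55 ≈ 136.53 ⇒ 137.
Fresno 1104.01: bracket 806.22–1140.65 → index 151–200; slope 49/334.43, offset 297.79.
AQI = 151 + 49/334.43·297.79 ≈ 194.63 ⇒ 195.
Los Angeles 688.70: bracket 572.38–806.21 → index 101–150; slope 49/233.83, offset 116.32.
AQI = 101 + 49/233.83·116.32 ≈ 125.38 ⇒ 125.
Bangkok: 31.05 lies in 0.00–350.00, so I_lo=0, I_hi=50, C_lo=0.00, C_hi=350.00.
(50−0)/(350.00−0.00) × (31.05−0.00) + 0 = 50/350.00 × 31.05 + 0 ≈ 4.44 → 4.
AQIs: Phoenix=188, Santiago=137, Fresno=195, Los Angeles=125, Bangkok=4. Santiago (137) − Phoenix (188) = -51.

-51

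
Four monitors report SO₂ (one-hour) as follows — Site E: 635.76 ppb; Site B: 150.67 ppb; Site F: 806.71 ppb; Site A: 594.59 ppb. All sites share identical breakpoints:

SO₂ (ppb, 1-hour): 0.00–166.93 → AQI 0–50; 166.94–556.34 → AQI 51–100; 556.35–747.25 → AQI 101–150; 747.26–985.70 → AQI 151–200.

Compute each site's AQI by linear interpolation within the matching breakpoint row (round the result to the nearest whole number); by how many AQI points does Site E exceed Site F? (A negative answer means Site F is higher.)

-42

Site E: 635.76 lies in 556.35–747.25, so I_lo=101, I_hi=150, C_lo=556.35, C_hi=747.25.
(150−101)/(747.25−556.35) × (635.76−556.35) + 101 = 49/190.90 × 79.41 + 101 ≈ 121.38 → 121.
Site B: 150.67 lies in 0.00–166.93, so I_lo=0, I_hi=50, C_lo=0.00, C_hi=166.93.
(50−0)/(166.93−0.00) × (150.67−0.00) + 0 = 50/166.93 × 150.67 + 0 ≈ 45.13 → 45.
Site F: row 747.26–985.70 (AQI 151–200). (200−151)·(806.71−747.26)/(985.70−747.26) + 151 = 49·59.45/238.44 + 151 ≈ 163.22 → 163.
Site A: 594.59 lies in 556.35–747.25, so I_lo=101, I_hi=150, C_lo=556.35, C_hi=747.25.
(150−101)/(747.25−556.35) × (594.59−556.35) + 101 = 49/190.90 × 38.24 + 101 ≈ 110.82 → 111.
AQIs: Site E=121, Site B=45, Site F=163, Site A=111. Site E (121) − Site F (163) = -42.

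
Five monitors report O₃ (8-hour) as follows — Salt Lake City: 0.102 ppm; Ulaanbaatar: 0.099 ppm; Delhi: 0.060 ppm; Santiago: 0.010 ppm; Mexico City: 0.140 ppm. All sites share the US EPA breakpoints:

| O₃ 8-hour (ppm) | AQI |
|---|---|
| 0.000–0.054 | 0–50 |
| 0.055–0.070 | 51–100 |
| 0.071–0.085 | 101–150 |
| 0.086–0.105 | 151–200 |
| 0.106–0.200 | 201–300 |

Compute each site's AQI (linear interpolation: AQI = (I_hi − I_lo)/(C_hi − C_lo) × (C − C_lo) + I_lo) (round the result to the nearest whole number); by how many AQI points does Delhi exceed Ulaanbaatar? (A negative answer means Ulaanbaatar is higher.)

Salt Lake City: 0.102 lies in 0.086–0.105, so I_lo=151, I_hi=200, C_lo=0.086, C_hi=0.105.
(200−151)/(0.105−0.086) × (0.102−0.086) + 151 = 49/0.019 × 0.016 + 151 ≈ 192.26 → 192.
Ulaanbaatar: 0.099 lies in 0.086–0.105, so I_lo=151, I_hi=200, C_lo=0.086, C_hi=0.105.
(200−151)/(0.105−0.086) × (0.099−0.086) + 151 = 49/0.019 × 0.013 + 151 ≈ 184.53 → 185.
Delhi: 0.060 lies in 0.055–0.070, so I_lo=51, I_hi=100, C_lo=0.055, C_hi=0.070.
(100−51)/(0.070−0.055) × (0.060−0.055) + 51 = 49/0.015 × 0.005 + 51 ≈ 67.33 → 67.
Santiago 0.010: bracket 0.000–0.054 → index 0–50; slope 50/0.054, offset 0.010.
AQI = 0 + 50/0.054·0.010 ≈ 9.26 ⇒ 9.
Mexico City 0.140: bracket 0.106–0.200 → index 201–300; slope 99/0.094, offset 0.034.
AQI = 201 + 99/0.094·0.034 ≈ 236.81 ⇒ 237.
AQIs: Salt Lake City=192, Ulaanbaatar=185, Delhi=67, Santiago=9, Mexico City=237. Delhi (67) − Ulaanbaatar (185) = -118.

-118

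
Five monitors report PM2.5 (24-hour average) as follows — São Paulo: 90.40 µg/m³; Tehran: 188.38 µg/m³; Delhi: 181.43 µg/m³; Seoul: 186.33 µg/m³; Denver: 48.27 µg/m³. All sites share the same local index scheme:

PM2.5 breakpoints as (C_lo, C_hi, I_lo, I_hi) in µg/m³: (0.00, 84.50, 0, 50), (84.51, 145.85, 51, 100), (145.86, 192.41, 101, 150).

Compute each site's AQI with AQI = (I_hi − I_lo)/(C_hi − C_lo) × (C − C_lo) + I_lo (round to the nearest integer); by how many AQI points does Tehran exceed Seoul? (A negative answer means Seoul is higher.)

2

São Paulo: 90.40 ∈ [84.51, 145.85] ↔ index [51, 100].
51 + (90.40−84.51)·(100−51)/(145.85−84.51) = 51 + 5.89·49/61.34 ≈ 55.71, so AQI = 56.
Tehran 188.38: bracket 145.86–192.41 → index 101–150; slope 49/46.55, offset 42.52.
AQI = 101 + 49/46.55·42.52 ≈ 145.76 ⇒ 146.
Delhi: row 145.86–192.41 (AQI 101–150). (150−101)·(181.43−145.86)/(192.41−145.86) + 101 = 49·35.57/46.55 + 101 ≈ 138.44 → 138.
Seoul: 186.33 lies in 145.86–192.41, so I_lo=101, I_hi=150, C_lo=145.86, C_hi=192.41.
(150−101)/(192.41−145.86) × (186.33−145.86) + 101 = 49/46.55 × 40.47 + 101 ≈ 143.60 → 144.
Denver: 48.27 ∈ [0.00, 84.50] ↔ index [0, 50].
0 + (48.27−0.00)·(50−0)/(84.50−0.00) = 0 + 48.27·50/84.50 ≈ 28.56, so AQI = 29.
AQIs: São Paulo=56, Tehran=146, Delhi=138, Seoul=144, Denver=29. Tehran (146) − Seoul (144) = 2.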